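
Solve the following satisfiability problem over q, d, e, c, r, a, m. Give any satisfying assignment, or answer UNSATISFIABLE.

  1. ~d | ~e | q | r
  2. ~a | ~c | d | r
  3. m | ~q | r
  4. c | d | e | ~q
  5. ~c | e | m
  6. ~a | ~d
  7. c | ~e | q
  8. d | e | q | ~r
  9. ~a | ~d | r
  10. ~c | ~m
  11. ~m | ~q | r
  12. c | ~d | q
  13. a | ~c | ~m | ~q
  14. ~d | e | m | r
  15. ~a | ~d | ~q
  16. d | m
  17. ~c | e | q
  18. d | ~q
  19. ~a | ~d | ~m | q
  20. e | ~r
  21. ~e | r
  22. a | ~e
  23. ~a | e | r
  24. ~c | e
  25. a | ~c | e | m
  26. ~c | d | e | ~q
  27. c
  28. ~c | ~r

UNSATISFIABLE

Case c = True:
  (~c | ~m) forces m = False.
  (~c | e | m) forces e = True.
  (d | m) forces d = True.
  (~a | ~d) forces a = False.
  Clause (a | ~e) is falsified — contradiction.
Case c = False:
  Clause (c) is falsified — contradiction.
Both cases fail, so the formula is unsatisfiable.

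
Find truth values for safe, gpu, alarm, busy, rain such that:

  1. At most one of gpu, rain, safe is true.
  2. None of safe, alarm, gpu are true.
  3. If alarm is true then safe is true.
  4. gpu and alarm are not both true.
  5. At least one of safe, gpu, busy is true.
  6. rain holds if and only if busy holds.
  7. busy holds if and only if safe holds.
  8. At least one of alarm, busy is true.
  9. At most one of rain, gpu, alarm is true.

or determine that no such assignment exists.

Case busy = True:
  (2) forces safe = False.
  Constraint (7) is violated (busy=T, safe=F) — contradiction.
Case busy = False:
  (2) forces safe = False.
  (2) forces alarm = False.
  Constraint (8) is violated (alarm=F, busy=F) — contradiction.
Both cases fail — unsatisfiable.

The formula is unsatisfiable.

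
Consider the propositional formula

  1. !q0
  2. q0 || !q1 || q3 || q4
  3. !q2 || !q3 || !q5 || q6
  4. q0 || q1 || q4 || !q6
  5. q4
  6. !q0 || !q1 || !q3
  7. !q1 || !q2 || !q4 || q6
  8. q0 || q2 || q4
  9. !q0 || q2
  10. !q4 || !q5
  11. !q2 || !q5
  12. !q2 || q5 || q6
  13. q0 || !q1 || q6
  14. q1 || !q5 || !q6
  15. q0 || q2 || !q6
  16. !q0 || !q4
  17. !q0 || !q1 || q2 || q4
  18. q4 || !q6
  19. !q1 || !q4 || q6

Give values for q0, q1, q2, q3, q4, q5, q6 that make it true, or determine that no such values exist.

q0 = False, q1 = True, q2 = True, q3 = True, q4 = True, q5 = False, q6 = True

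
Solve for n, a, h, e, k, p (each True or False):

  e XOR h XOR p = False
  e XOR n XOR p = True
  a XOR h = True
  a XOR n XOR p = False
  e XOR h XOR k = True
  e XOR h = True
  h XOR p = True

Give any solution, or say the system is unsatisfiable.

Adding constraints 2, 3, 4, 6 mod 2: every variable appears an even number of times on the left, so the left side is 0.
But the right sides sum to 1 (mod 2). 0 ≠ 1 — the system is inconsistent.

No satisfying assignment exists.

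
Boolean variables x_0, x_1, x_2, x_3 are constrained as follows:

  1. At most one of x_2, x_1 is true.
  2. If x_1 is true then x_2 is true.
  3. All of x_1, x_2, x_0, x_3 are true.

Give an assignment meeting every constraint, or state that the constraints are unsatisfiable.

Unsatisfiable — no assignment works.

Case x_1 = True:
  (1) with x_1=T forces x_2 = False.
  Constraint (2) is violated (x_1=T, x_2=F) — contradiction.
Case x_1 = False:
  Constraint (3) is violated (x_1=F) — contradiction.
Both cases fail — unsatisfiable.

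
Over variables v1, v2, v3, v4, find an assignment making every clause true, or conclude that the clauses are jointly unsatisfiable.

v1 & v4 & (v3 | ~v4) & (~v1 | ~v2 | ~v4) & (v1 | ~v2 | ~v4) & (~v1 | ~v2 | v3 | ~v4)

v1=T, v2=F, v3=T, v4=T

Unit clause (v1) forces v1 = True.
Unit clause (v4) forces v4 = True.
In (v3 | ~v4) only v3 is left, so v3 = True.
In (~v1 | ~v2 | ~v4) only ~v2 is left, so v2 = False.
Check each clause:
  (v1): v1 holds.
  (v4): v4 holds.
  (v3 | ~v4): v3 holds.
  (~v1 | ~v2 | ~v4): ~v2 holds.
  (v1 | ~v2 | ~v4): v1 holds.
  (~v1 | ~v2 | v3 | ~v4): ~v2 holds.
All clauses satisfied.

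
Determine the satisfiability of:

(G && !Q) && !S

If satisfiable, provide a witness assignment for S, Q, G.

S = False, Q = False, G = True

  G && !Q = True
    !Q = True
  !S = True
Both conjuncts True, so the formula holds.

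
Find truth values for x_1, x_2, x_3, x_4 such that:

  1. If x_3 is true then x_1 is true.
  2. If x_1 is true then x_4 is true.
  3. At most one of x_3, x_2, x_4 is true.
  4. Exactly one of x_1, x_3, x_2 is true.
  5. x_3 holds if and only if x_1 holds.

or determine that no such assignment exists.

x_1 = False, x_2 = True, x_3 = False, x_4 = False

  (1) x_3=F ⇒ x_1: vacuous ✓
  (2) x_1=F ⇒ x_4: vacuous ✓
  (3) {x_3, x_2, x_4}: 1 true — at most one ✓
  (4) {x_1, x_3, x_2}: 1 true — exactly one ✓
  (5) x_3=F, x_1=F — same ✓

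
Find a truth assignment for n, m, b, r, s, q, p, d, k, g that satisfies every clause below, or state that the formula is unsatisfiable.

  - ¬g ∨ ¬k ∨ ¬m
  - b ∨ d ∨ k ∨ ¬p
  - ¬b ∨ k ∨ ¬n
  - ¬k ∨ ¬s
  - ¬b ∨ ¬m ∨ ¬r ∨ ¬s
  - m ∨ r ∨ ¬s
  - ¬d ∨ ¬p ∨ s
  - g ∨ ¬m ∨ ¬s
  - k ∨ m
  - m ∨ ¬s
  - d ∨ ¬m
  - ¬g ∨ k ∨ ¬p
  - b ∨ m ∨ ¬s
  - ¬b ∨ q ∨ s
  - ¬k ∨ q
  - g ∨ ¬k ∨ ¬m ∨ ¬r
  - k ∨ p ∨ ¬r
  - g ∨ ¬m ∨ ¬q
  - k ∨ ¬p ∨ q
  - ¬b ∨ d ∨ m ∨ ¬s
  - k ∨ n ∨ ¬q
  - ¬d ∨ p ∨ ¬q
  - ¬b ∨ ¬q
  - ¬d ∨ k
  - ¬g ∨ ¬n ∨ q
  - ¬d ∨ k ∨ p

n: False, m: False, b: False, r: False, s: False, q: True, p: False, d: False, k: True, g: True

Set n = False.
Set m = False.
  then (k ∨ m) forces k = True.
  then (m ∨ ¬s) forces s = False.
  then (¬k ∨ q) forces q = True.
  then (¬b ∨ ¬q) forces b = False.
Set r = False.
Set p = False.
  then (¬d ∨ p ∨ ¬q) forces d = False.
Set g = True.
All clauses satisfied.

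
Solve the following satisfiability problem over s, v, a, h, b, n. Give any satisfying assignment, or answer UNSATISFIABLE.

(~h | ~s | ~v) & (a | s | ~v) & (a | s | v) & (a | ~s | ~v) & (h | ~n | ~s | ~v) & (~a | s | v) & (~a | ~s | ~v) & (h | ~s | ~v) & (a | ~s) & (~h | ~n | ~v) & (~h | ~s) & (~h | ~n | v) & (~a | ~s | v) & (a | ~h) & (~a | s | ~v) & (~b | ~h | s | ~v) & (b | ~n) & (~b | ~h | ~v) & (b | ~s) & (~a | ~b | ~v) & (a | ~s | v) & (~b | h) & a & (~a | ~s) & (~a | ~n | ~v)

Case a = True:
  (~a | ~s) forces s = False.
  (~a | s | v) forces v = True.
  Clause (~a | s | ~v) is falsified — contradiction.
Case a = False:
  Clause (a) is falsified — contradiction.
Both cases fail, so the formula is unsatisfiable.

Unsatisfiable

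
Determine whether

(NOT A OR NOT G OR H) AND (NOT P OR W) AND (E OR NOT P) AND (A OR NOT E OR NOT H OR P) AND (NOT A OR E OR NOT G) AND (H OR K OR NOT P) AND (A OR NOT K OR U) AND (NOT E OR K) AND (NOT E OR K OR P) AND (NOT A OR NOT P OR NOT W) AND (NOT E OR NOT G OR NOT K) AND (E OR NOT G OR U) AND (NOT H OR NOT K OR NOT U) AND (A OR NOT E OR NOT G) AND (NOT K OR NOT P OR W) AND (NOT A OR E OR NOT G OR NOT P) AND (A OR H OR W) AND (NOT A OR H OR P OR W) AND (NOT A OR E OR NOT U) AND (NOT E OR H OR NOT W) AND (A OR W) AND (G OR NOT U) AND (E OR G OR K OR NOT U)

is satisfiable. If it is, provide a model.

G = False; U = False; W = False; E = True; A = True; P = False; K = True; H = True

Set G = False.
  then (G OR NOT U) forces U = False.
Set W = False.
  then (NOT P OR W) forces P = False.
  then (A OR W) forces A = True.
  then (NOT A OR H OR P OR W) forces H = True.
Set E = True.
  then (NOT E OR K) forces K = True.
All clauses satisfied.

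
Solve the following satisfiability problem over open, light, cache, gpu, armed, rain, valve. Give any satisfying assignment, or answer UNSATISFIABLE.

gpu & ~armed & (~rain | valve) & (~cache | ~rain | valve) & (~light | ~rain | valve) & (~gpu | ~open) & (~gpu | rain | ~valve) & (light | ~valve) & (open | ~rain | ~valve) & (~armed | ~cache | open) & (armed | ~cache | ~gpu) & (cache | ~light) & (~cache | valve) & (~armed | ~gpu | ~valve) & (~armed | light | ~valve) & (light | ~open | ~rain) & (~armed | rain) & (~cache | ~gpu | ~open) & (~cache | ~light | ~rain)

Unit clause (gpu) forces gpu = True.
Unit clause (~armed) forces armed = False.
In (~gpu | ~open) only ~open is left, so open = False.
In (armed | ~cache | ~gpu) only ~cache is left, so cache = False.
In (cache | ~light) only ~light is left, so light = False.
In (light | ~valve) only ~valve is left, so valve = False.
In (~rain | valve) only ~rain is left, so rain = False.
All clauses satisfied.

open=F; light=F; cache=F; gpu=T; armed=F; rain=F; valve=F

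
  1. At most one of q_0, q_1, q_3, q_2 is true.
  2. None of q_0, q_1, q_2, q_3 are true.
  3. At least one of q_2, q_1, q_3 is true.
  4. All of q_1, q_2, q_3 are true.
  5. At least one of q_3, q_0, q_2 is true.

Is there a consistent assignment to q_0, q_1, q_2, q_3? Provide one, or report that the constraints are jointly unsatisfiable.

Unsatisfiable

Case q_1 = True:
  Constraint (2) is violated (q_1=T) — contradiction.
Case q_1 = False:
  Constraint (4) is violated (q_1=F) — contradiction.
Both cases fail — unsatisfiable.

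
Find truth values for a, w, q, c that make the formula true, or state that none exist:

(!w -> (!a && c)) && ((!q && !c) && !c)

a=F; w=T; q=F; c=F

  !w -> (!a && c) = True
    !w = False
    !a && c = False
      !a = True
  (!q && !c) && !c = True
    !q && !c = True
      !q = True
      !c = True
    !c = True
Both conjuncts True, so the formula holds.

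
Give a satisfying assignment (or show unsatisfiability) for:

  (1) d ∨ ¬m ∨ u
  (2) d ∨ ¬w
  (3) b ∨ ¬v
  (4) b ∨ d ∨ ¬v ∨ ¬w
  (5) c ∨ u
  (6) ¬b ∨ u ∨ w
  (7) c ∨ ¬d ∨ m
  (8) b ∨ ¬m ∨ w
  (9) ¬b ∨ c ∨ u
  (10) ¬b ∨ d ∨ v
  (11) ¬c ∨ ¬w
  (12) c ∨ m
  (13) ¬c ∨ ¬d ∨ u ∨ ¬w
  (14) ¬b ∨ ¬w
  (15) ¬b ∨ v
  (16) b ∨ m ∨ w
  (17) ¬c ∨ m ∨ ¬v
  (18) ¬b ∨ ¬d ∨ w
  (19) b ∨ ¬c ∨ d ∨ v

c=F, b=T, w=F, m=T, u=T, d=F, v=T

Set c = False.
  then (c ∨ u) forces u = True.
  then (c ∨ m) forces m = True.
Set b = True.
  then (¬b ∨ ¬w) forces w = False.
  then (¬b ∨ v) forces v = True.
  then (¬b ∨ ¬d ∨ w) forces d = False.
All clauses satisfied.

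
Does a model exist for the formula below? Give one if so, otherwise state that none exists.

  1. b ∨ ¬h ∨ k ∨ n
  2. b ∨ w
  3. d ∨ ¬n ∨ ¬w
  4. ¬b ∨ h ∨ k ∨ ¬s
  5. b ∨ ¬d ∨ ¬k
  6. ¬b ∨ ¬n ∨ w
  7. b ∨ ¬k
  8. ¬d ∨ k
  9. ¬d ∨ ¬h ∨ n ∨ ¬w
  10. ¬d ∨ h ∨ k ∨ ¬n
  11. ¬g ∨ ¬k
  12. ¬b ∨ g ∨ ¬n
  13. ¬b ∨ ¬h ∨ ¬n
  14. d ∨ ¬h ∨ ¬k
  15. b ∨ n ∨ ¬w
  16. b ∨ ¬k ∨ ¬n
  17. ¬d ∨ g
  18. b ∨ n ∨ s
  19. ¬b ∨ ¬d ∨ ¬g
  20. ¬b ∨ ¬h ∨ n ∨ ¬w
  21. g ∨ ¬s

Set k = False.
  then (¬d ∨ k) forces d = False.
Set n = False.
Set b = True.
Set s = False.
Set w = False.
Set g = True.
Set h = False.
All clauses satisfied.

k: False; n: False; b: True; d: False; s: False; w: False; g: True; h: False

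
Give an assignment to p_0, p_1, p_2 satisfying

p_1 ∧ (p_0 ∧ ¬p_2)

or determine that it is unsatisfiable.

p_0 = True; p_1 = True; p_2 = False

  p_0 ∧ ¬p_2 = True
    ¬p_2 = True
Both conjuncts True, so the formula holds.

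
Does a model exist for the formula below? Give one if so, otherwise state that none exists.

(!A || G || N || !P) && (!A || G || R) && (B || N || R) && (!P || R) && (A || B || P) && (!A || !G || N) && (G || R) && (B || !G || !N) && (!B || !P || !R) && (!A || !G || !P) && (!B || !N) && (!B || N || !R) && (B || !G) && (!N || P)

G: False, A: True, R: True, B: False, P: True, N: True

Set G = False.
  then (G || R) forces R = True.
Set A = True.
Try B = True:
  (!B || !P || !R) forces P = False.
  (!B || !N) forces N = False.
  clause (!B || N || !R) is falsified — backtrack.
So B = False.
Set P = True.
  then (!A || G || N || !P) forces N = True.
All clauses satisfied.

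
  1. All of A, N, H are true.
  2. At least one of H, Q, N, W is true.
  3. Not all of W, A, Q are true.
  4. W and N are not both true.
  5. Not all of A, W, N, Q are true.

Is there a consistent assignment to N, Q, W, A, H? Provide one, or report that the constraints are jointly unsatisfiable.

N: True, Q: True, W: False, A: True, H: True

  (1) {A, N, H}: all 3 true ✓
  (2) {H, Q, N, W}: 3 true — at least one ✓
  (3) {W, A, Q}: 2/3 true — not all ✓
  (4) W=F, N=T — not both ✓
  (5) {A, W, N, Q}: 3/4 true — not all ✓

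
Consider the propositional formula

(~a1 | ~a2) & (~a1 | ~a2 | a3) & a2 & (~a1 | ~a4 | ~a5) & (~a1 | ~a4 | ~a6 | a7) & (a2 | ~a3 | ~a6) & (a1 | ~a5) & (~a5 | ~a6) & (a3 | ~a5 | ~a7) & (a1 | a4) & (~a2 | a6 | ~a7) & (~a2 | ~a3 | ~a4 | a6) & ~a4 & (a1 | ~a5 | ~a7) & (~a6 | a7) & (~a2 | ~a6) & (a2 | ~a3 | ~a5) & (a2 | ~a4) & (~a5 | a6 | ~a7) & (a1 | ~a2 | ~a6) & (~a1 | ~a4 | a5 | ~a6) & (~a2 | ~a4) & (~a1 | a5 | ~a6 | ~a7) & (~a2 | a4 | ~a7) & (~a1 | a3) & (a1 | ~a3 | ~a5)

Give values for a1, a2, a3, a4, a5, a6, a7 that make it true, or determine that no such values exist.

Case a4 = True:
  Clause (~a4) is falsified — contradiction.
Case a4 = False:
  (a2) forces a2 = True.
  (~a1 | ~a2) forces a1 = False.
  Clause (a1 | a4) is falsified — contradiction.
Both cases fail, so the formula is unsatisfiable.

No satisfying assignment exists.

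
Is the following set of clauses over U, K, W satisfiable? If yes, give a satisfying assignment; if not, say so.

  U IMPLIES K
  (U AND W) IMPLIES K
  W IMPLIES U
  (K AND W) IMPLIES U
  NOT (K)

Unit clause (NOT K) forces K = False.
In (K OR NOT U) only NOT U is left, so U = False.
In (U OR NOT W) only NOT W is left, so W = False.
Check each clause:
  (NOT K): NOT K holds.
  (NOT K OR U OR NOT W): NOT K holds.
  (K OR NOT U OR NOT W): NOT U holds.
  (U OR NOT W): NOT W holds.
  (K OR NOT U): NOT U holds.
All clauses satisfied.

U=F, K=F, W=F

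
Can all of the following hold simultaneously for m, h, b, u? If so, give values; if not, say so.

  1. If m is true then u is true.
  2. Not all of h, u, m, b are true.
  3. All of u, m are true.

m = True; h = False; b = False; u = True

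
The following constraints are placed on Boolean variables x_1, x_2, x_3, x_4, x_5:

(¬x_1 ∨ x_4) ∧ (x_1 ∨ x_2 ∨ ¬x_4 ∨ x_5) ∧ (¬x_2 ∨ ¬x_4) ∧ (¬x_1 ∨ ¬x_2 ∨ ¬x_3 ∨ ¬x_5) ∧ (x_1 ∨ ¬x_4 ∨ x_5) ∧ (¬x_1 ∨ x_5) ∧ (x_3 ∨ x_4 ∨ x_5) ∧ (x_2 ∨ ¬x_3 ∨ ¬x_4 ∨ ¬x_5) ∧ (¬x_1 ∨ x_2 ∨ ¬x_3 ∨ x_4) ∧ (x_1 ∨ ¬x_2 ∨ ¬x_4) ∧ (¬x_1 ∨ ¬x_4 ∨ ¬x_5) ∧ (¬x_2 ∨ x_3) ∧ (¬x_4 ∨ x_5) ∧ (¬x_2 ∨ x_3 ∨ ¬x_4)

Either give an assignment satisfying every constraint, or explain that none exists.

x_1 = False, x_2 = False, x_3 = False, x_4 = False, x_5 = True

Set x_1 = False.
Set x_2 = False.
Set x_3 = False.
Set x_4 = False.
  then (x_3 ∨ x_4 ∨ x_5) forces x_5 = True.
All clauses satisfied.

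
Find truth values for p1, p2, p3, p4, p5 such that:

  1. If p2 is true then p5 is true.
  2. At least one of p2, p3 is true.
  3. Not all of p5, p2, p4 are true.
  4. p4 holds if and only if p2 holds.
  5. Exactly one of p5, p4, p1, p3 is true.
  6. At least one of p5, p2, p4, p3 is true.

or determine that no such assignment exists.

p1 = False; p2 = False; p3 = True; p4 = False; p5 = False

  (1) p2=F ⇒ p5: vacuous ✓
  (2) {p2, p3}: 1 true — at least one ✓
  (3) {p5, p2, p4}: 0/3 true — not all ✓
  (4) p4=F, p2=F — same ✓
  (5) {p5, p4, p1, p3}: 1 true — exactly one ✓
  (6) {p5, p2, p4, p3}: 1 true — at least one ✓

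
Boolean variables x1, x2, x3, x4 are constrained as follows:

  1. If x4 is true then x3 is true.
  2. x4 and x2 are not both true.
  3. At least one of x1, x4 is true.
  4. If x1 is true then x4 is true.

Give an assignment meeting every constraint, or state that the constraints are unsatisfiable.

x1=T; x2=F; x3=T; x4=T

  (1) x4=T ⇒ x3: T ✓
  (2) x4=T, x2=F — not both ✓
  (3) {x1, x4}: 2 true — at least one ✓
  (4) x1=T ⇒ x4: T ✓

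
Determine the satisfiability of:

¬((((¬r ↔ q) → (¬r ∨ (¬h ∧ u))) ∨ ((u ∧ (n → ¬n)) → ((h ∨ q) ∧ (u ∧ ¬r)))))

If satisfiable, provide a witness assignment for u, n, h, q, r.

u=T, n=F, h=T, q=F, r=T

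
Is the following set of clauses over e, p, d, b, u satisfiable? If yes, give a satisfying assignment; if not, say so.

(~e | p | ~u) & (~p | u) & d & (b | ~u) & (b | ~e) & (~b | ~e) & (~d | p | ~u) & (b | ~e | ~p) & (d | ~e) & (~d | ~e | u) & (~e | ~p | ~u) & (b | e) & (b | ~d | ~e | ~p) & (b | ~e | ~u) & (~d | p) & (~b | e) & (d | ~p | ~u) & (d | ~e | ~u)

Case e = True:
  (d) forces d = True.
  (b | ~e) forces b = True.
  Clause (~b | ~e) is falsified — contradiction.
Case e = False:
  (d) forces d = True.
  (b | e) forces b = True.
  Clause (~b | e) is falsified — contradiction.
Both cases fail, so the formula is unsatisfiable.

UNSATISFIABLE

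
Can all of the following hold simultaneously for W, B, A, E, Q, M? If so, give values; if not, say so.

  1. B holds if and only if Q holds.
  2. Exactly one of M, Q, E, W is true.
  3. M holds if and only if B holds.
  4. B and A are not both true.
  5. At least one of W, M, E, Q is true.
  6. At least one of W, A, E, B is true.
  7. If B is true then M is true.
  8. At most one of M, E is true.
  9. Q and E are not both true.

W=F, B=F, A=F, E=T, Q=F, M=F

  (1) B=F, Q=F — same ✓
  (2) {M, Q, E, W}: 1 true — exactly one ✓
  (3) M=F, B=F — same ✓
  (4) B=F, A=F — not both ✓
  (5) {W, M, E, Q}: 1 true — at least one ✓
  (6) {W, A, E, B}: 1 true — at least one ✓
  (7) B=F ⇒ M: vacuous ✓
  (8) {M, E}: 1 true — at most one ✓
  (9) Q=F, E=T — not both ✓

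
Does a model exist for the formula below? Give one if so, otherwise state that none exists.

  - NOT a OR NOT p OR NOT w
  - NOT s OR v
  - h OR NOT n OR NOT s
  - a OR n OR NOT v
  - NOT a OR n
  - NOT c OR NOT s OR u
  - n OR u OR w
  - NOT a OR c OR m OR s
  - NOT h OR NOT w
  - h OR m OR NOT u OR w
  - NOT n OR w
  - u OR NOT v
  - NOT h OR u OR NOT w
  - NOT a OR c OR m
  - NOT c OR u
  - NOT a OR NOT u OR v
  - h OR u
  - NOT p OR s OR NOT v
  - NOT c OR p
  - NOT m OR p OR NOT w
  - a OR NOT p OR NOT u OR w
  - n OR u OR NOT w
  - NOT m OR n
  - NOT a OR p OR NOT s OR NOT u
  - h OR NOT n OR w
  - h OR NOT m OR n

Set p = False.
  then (NOT c OR p) forces c = False.
Set n = False.
  then (NOT a OR n) forces a = False.
  then (NOT m OR n) forces m = False.
  then (a OR n OR NOT v) forces v = False.
  then (NOT s OR v) forces s = False.
Try u = False:
  (n OR u OR w) forces w = True.
  clause (n OR u OR NOT w) is falsified — backtrack.
So u = True.
Set w = False.
  then (h OR m OR NOT u OR w) forces h = True.
All clauses satisfied.

p=F, n=F, u=T, s=F, v=F, w=F, m=F, h=T, a=F, c=F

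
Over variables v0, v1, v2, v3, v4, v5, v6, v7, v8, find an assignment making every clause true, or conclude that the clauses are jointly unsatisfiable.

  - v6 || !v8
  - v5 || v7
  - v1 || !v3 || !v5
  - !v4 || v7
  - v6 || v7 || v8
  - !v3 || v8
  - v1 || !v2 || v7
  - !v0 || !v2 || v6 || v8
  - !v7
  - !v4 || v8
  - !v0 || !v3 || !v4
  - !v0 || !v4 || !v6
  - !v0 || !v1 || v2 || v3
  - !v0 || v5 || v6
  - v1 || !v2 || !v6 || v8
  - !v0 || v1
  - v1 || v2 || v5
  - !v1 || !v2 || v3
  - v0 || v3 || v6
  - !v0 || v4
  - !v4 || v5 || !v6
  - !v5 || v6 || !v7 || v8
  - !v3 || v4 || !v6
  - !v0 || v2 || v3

Unit clause (!v7) forces v7 = False.
In (v5 || v7) only v5 is left, so v5 = True.
In (!v4 || v7) only !v4 is left, so v4 = False.
In (!v0 || v4) only !v0 is left, so v0 = False.
Set v1 = False.
  then (v1 || !v3 || !v5) forces v3 = False.
  then (v1 || !v2 || v7) forces v2 = False.
  then (v0 || v3 || v6) forces v6 = True.
Set v8 = True.
All clauses satisfied.

v0 = False, v1 = False, v2 = False, v3 = False, v4 = False, v5 = True, v6 = True, v7 = False, v8 = True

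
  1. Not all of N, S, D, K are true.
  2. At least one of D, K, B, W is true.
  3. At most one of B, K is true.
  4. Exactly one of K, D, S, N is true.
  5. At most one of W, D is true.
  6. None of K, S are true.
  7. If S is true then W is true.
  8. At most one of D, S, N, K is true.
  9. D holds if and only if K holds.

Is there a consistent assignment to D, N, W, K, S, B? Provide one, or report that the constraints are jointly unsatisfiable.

D = False, N = True, W = True, K = False, S = False, B = False

  (1) {N, S, D, K}: 1/4 true — not all ✓
  (2) {D, K, B, W}: 1 true — at least one ✓
  (3) {B, K}: 0 true — at most one ✓
  (4) {K, D, S, N}: 1 true — exactly one ✓
  (5) {W, D}: 1 true — at most one ✓
  (6) {K, S}: 0 true — none ✓
  (7) S=F ⇒ W: vacuous ✓
  (8) {D, S, N, K}: 1 true — at most one ✓
  (9) D=F, K=F — same ✓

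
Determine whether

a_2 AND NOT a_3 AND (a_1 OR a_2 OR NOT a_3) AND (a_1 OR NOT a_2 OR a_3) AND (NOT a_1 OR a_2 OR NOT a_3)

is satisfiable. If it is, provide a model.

Unit clause (a_2) forces a_2 = True.
Unit clause (NOT a_3) forces a_3 = False.
In (a_1 OR NOT a_2 OR a_3) only a_1 is left, so a_1 = True.
Check each clause:
  (a_2): a_2 holds.
  (NOT a_3): NOT a_3 holds.
  (a_1 OR a_2 OR NOT a_3): a_1 holds.
  (a_1 OR NOT a_2 OR a_3): a_1 holds.
  (NOT a_1 OR a_2 OR NOT a_3): a_2 holds.
All clauses satisfied.

a_1=T, a_2=T, a_3=F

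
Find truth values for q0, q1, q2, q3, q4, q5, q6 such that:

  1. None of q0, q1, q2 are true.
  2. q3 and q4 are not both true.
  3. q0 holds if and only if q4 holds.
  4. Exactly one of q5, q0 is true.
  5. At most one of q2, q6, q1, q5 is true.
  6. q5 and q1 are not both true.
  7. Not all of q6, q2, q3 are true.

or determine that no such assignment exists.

q0 = False, q1 = False, q2 = False, q3 = True, q4 = False, q5 = True, q6 = False

  (1) {q0, q1, q2}: 0 true — none ✓
  (2) q3=T, q4=F — not both ✓
  (3) q0=F, q4=F — same ✓
  (4) {q5, q0}: 1 true — exactly one ✓
  (5) {q2, q6, q1, q5}: 1 true — at most one ✓
  (6) q5=T, q1=F — not both ✓
  (7) {q6, q2, q3}: 1/3 true — not all ✓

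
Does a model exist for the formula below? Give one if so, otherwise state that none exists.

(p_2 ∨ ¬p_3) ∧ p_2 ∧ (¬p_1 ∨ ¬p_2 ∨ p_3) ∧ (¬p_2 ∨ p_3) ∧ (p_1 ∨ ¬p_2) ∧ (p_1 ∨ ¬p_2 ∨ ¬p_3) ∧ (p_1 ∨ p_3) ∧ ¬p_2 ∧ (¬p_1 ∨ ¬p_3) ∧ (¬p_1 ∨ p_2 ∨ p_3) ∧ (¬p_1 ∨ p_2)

No satisfying assignment exists.

Case p_2 = True:
  Clause (¬p_2) is falsified — contradiction.
Case p_2 = False:
  Clause (p_2) is falsified — contradiction.
Both cases fail, so the formula is unsatisfiable.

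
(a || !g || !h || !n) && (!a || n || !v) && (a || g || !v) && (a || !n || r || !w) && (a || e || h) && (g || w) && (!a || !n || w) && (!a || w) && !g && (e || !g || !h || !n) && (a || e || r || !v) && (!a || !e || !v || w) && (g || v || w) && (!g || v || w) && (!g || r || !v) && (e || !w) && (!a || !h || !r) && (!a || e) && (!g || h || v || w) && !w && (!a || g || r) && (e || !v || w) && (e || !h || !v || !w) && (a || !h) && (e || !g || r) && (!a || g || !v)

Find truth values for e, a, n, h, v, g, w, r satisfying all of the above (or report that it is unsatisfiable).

Unsatisfiable

Case g = True:
  Clause (!g) is falsified — contradiction.
Case g = False:
  (g || w) forces w = True.
  Clause (!w) is falsified — contradiction.
Both cases fail, so the formula is unsatisfiable.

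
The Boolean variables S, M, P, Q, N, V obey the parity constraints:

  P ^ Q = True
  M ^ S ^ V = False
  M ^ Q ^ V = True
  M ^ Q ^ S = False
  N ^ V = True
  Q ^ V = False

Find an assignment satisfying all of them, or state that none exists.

S=F, M=T, P=F, Q=T, N=F, V=T

P ^ Q = F ^ T = True ✓
M ^ S ^ V = T ^ F ^ T = False ✓
M ^ Q ^ V = T ^ T ^ T = True ✓
M ^ Q ^ S = T ^ T ^ F = False ✓
N ^ V = F ^ T = True ✓
Q ^ V = T ^ T = False ✓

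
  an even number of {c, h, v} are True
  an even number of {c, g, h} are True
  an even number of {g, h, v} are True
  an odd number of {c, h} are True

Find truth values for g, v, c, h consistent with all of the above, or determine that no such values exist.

g = True, v = True, c = True, h = False

{c, h, v}: 2 true → even ✓
{c, g, h}: 2 true → even ✓
{g, h, v}: 2 true → even ✓
{c, h}: 1 true → odd ✓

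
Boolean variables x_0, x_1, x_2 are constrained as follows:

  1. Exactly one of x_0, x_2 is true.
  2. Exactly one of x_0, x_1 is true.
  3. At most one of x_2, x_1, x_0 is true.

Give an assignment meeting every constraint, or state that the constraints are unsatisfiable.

x_0: True, x_1: False, x_2: False

  (1) {x_0, x_2}: 1 true — exactly one ✓
  (2) {x_0, x_1}: 1 true — exactly one ✓
  (3) {x_2, x_1, x_0}: 1 true — at most one ✓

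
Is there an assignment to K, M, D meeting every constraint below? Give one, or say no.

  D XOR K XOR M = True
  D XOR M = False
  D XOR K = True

K: True, M: False, D: False

D XOR K XOR M = F XOR T XOR F = True ✓
D XOR M = F XOR F = False ✓
D XOR K = F XOR T = True ✓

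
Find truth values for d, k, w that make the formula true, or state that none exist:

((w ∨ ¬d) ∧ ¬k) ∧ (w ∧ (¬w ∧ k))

UNSATISFIABLE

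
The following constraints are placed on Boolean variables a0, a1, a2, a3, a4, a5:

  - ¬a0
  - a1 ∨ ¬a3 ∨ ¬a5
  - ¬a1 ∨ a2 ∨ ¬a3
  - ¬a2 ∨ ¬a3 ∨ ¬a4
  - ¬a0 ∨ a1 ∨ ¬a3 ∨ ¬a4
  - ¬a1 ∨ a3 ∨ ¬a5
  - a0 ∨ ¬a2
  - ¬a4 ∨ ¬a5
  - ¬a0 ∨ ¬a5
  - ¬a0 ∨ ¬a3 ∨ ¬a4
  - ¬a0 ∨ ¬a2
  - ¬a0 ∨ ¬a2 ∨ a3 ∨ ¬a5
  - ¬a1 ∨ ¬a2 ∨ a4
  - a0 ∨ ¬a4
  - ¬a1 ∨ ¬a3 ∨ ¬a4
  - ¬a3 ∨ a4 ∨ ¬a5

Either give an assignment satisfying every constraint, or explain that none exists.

a0 = False; a1 = True; a2 = False; a3 = False; a4 = False; a5 = False

Unit clause (¬a0) forces a0 = False.
In (a0 ∨ ¬a2) only ¬a2 is left, so a2 = False.
In (a0 ∨ ¬a4) only ¬a4 is left, so a4 = False.
Set a1 = True.
  then (¬a1 ∨ a2 ∨ ¬a3) forces a3 = False.
  then (¬a1 ∨ a3 ∨ ¬a5) forces a5 = False.
All clauses satisfied.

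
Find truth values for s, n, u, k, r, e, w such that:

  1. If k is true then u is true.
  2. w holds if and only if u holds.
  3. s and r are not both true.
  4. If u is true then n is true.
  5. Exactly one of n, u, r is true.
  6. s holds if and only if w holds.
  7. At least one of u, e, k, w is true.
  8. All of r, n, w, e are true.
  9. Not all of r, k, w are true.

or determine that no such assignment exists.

No satisfying assignment exists.

Case w = True:
  (2) with w=T forces u = True.
  (4) with u=T forces n = True.
  Constraint (5) is violated (n=T, u=T) — contradiction.
Case w = False:
  Constraint (8) is violated (w=F) — contradiction.
Both cases fail — unsatisfiable.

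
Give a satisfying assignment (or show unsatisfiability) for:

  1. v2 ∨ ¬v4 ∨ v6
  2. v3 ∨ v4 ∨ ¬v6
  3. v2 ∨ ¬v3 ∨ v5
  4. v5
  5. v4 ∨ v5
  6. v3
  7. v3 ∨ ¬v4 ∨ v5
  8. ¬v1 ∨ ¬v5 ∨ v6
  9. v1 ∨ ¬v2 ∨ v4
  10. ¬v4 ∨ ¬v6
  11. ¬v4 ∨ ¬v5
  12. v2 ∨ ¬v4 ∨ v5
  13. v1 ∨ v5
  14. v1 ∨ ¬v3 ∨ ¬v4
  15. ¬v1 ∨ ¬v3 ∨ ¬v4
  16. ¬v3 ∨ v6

v1 = True, v2 = True, v3 = True, v4 = False, v5 = True, v6 = True

Unit clause (v5) forces v5 = True.
Unit clause (v3) forces v3 = True.
In (¬v4 ∨ ¬v5) only ¬v4 is left, so v4 = False.
In (¬v3 ∨ v6) only v6 is left, so v6 = True.
Set v1 = True.
Set v2 = True.
All clauses satisfied.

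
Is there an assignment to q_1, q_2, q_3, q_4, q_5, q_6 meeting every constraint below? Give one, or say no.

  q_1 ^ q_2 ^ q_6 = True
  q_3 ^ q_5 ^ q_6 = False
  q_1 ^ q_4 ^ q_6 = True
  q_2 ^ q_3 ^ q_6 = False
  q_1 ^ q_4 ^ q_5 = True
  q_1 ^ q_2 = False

q_1: True, q_2: True, q_3: False, q_4: True, q_5: True, q_6: True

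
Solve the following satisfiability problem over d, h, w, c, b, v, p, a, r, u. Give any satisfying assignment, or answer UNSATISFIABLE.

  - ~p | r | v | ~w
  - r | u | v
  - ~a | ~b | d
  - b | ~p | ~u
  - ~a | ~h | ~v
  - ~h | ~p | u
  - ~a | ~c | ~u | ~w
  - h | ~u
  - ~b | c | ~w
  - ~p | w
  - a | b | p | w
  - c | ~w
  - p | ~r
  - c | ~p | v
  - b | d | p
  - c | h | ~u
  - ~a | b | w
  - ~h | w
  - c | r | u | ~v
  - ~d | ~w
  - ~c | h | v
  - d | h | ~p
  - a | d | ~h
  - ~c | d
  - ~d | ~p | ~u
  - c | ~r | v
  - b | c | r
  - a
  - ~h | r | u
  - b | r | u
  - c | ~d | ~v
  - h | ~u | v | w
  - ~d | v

Unit clause (a) forces a = True.
Try d = False:
  (~a | ~b | d) forces b = False.
  (b | d | p) forces p = True.
  (b | ~p | ~u) forces u = False.
  (~h | ~p | u) forces h = False.
  clause (d | h | ~p) is falsified — backtrack.
So d = True.
  then (~d | ~w) forces w = False.
  then (~d | v) forces v = True.
  then (~a | ~h | ~v) forces h = False.
  then (h | ~u) forces u = False.
  then (~p | w) forces p = False.
  then (p | ~r) forces r = False.
  then (~a | b | w) forces b = True.
  then (c | r | u | ~v) forces c = True.
All clauses satisfied.

d=T; h=F; w=F; c=T; b=T; v=T; p=F; a=T; r=F; u=F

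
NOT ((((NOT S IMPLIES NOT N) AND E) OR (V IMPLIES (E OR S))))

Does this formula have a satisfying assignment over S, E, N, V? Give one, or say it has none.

S=F; E=F; N=F; V=T

  NOT ((((NOT S IMPLIES NOT N) AND E) OR (V IMPLIES (E OR S)))) = True
    ((NOT S IMPLIES NOT N) AND E) OR (V IMPLIES (E OR S)) = False
      (NOT S IMPLIES NOT N) AND E = False
        NOT S IMPLIES NOT N = True
          NOT S = True
          NOT N = True
      V IMPLIES (E OR S) = False
        E OR S = False
The formula evaluates to True.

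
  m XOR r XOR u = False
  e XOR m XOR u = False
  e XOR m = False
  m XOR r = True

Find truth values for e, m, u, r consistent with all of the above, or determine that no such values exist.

Adding constraints 1, 2, 3, 4 mod 2: every variable appears an even number of times on the left, so the left side is 0.
But the right sides sum to 1 (mod 2). 0 ≠ 1 — the system is inconsistent.

Unsatisfiable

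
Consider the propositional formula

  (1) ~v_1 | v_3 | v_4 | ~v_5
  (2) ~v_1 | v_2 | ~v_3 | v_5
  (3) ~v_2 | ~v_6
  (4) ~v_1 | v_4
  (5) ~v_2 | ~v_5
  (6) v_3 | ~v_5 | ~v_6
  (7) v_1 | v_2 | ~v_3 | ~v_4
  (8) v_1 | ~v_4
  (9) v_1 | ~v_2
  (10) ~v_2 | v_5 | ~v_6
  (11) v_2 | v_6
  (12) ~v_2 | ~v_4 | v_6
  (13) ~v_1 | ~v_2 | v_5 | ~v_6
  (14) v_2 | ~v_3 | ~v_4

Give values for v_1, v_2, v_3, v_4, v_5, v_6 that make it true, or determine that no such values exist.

v_1=F, v_2=F, v_3=F, v_4=F, v_5=F, v_6=T

Set v_1 = False.
  then (v_1 | ~v_4) forces v_4 = False.
  then (v_1 | ~v_2) forces v_2 = False.
  then (v_2 | v_6) forces v_6 = True.
Set v_3 = False.
  then (v_3 | ~v_5 | ~v_6) forces v_5 = False.
All clauses satisfied.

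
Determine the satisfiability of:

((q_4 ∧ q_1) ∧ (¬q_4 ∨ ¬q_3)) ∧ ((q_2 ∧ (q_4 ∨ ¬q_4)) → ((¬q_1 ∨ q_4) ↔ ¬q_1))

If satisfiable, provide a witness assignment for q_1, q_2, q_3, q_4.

q_1 = True; q_2 = False; q_3 = False; q_4 = True

  (q_4 ∧ q_1) ∧ (¬q_4 ∨ ¬q_3) = True
    q_4 ∧ q_1 = True
    ¬q_4 ∨ ¬q_3 = True
      ¬q_4 = False
      ¬q_3 = True
  (q_2 ∧ (q_4 ∨ ¬q_4)) → ((¬q_1 ∨ q_4) ↔ ¬q_1) = True
    q_2 ∧ (q_4 ∨ ¬q_4) = False
      q_4 ∨ ¬q_4 = True
        ¬q_4 = False
    (¬q_1 ∨ q_4) ↔ ¬q_1 = False
      ¬q_1 ∨ q_4 = True
        ¬q_1 = False
      ¬q_1 = False
Both conjuncts True, so the formula holds.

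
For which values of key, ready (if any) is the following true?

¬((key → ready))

key=T, ready=F

  ¬((key → ready)) = True
    key → ready = False
The formula evaluates to True.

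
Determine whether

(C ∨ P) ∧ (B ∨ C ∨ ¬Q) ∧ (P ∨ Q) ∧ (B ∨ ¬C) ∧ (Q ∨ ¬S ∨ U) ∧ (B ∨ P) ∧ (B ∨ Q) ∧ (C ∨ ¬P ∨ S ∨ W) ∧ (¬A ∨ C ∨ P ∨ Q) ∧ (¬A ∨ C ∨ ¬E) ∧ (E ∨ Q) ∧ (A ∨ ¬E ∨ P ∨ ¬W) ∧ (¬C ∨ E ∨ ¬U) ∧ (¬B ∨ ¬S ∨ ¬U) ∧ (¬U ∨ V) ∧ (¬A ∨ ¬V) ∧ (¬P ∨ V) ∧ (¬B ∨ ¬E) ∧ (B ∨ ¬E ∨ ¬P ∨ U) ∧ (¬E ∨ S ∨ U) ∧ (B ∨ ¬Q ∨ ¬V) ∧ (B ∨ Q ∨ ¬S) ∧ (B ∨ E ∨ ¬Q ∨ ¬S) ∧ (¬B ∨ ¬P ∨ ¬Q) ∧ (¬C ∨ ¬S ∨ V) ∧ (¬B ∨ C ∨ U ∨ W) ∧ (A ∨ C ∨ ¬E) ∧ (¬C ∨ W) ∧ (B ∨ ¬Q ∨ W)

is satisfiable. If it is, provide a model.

P = False, A = False, V = False, Q = True, B = True, C = True, U = False, W = True, E = False, S = False

Set P = False.
  then (C ∨ P) forces C = True.
  then (P ∨ Q) forces Q = True.
  then (B ∨ ¬C) forces B = True.
  then (¬B ∨ ¬E) forces E = False.
  then (¬C ∨ W) forces W = True.
  then (¬C ∨ E ∨ ¬U) forces U = False.
Set A = False.
Set V = False.
  then (¬C ∨ ¬S ∨ V) forces S = False.
All clauses satisfied.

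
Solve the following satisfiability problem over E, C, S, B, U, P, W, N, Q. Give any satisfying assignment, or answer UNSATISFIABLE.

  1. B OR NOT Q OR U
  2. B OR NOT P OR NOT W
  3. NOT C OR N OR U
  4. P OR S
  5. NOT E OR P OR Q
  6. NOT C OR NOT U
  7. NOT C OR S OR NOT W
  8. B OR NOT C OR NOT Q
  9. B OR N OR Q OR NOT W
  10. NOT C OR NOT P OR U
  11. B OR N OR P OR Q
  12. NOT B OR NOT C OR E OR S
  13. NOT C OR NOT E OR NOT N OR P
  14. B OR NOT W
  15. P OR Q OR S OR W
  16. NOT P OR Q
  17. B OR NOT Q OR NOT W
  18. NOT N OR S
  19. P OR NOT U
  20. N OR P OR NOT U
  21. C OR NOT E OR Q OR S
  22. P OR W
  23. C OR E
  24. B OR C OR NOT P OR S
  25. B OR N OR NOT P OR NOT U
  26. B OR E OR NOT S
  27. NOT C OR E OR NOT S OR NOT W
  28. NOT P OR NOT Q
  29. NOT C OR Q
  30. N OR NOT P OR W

Set E = True.
Try C = True:
  (NOT C OR NOT U) forces U = False.
  (NOT C OR N OR U) forces N = True.
  (NOT C OR NOT P OR U) forces P = False.
  clause (NOT C OR NOT E OR NOT N OR P) is falsified — backtrack.
So C = False.
Set S = True.
Try B = False:
  (B OR NOT W) forces W = False.
  (P OR W) forces P = True.
  (NOT P OR Q) forces Q = True.
  clause (NOT P OR NOT Q) is falsified — backtrack.
So B = True.
Set U = False.
Set P = False.
  then (NOT E OR P OR Q) forces Q = True.
  then (P OR W) forces W = True.
Set N = False.
All clauses satisfied.

E = True, C = False, S = True, B = True, U = False, P = False, W = True, N = False, Q = True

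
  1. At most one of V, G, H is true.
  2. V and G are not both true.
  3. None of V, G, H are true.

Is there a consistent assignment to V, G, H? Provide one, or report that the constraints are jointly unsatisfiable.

V = False; G = False; H = False

  (1) {V, G, H}: 0 true — at most one ✓
  (2) V=F, G=F — not both ✓
  (3) {V, G, H}: 0 true — none ✓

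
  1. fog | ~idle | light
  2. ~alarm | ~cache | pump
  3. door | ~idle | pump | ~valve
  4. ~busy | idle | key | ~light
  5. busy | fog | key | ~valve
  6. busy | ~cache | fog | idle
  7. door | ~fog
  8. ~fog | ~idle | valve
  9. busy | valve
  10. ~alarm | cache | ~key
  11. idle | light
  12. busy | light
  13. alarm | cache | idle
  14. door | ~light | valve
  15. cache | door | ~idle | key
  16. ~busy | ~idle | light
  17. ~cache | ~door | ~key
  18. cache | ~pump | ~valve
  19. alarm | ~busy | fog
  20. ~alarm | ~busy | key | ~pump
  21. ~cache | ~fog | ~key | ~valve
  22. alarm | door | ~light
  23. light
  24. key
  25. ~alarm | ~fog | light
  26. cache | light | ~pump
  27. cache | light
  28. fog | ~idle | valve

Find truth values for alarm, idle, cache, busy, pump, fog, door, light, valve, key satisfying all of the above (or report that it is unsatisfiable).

alarm = True, idle = True, cache = True, busy = True, pump = True, fog = False, door = False, light = True, valve = True, key = True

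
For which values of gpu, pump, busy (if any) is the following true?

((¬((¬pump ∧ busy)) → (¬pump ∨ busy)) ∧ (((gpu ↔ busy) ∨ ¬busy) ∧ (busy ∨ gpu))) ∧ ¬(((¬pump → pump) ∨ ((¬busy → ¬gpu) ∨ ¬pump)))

The conjunct ¬(((¬pump → pump) ∨ ((¬busy → ¬gpu) ∨ ¬pump))) is unsatisfiable on its own:
  gpu=F, pump=F, busy=F: evaluates to False.
  gpu=F, pump=F, busy=T: evaluates to False.
  gpu=F, pump=T, busy=F: evaluates to False.
  gpu=F, pump=T, busy=T: evaluates to False.
  gpu=T, pump=F, busy=F: evaluates to False.
  gpu=T, pump=F, busy=T: evaluates to False.
  gpu=T, pump=T, busy=F: evaluates to False.
  gpu=T, pump=T, busy=T: evaluates to False.
So the whole conjunction is unsatisfiable.

UNSATISFIABLE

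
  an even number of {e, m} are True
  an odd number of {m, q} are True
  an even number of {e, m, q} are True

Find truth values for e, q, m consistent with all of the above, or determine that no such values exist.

e = True, q = False, m = True

{e, m}: 2 true → even ✓
{m, q}: 1 true → odd ✓
{e, m, q}: 2 true → even ✓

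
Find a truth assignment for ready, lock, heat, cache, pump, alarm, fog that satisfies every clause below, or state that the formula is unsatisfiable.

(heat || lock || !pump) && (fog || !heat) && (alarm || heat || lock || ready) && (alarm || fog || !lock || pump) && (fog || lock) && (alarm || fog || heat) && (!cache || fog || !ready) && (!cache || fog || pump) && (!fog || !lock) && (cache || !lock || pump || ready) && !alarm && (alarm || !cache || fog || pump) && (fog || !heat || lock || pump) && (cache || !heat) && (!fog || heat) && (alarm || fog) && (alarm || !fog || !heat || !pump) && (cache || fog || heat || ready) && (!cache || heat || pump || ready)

ready=F; lock=F; heat=T; cache=T; pump=F; alarm=F; fog=T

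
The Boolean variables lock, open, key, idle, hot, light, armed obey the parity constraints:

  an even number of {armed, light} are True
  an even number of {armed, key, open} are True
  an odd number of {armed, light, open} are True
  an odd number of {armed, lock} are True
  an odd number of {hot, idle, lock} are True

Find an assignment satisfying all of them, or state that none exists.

lock = True, open = True, key = True, idle = False, hot = False, light = False, armed = False

{armed, light}: 0 true → even ✓
{armed, key, open}: 2 true → even ✓
{armed, light, open}: 1 true → odd ✓
{armed, lock}: 1 true → odd ✓
{hot, idle, lock}: 1 true → odd ✓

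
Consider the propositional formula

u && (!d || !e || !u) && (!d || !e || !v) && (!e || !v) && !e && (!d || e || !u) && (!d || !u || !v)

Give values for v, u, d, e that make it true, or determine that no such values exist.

v=T, u=T, d=F, e=F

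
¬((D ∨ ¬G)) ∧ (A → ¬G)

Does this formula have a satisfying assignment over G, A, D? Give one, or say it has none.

G: True; A: False; D: False

  ¬((D ∨ ¬G)) = True
    D ∨ ¬G = False
      ¬G = False
  A → ¬G = True
    ¬G = False
Both conjuncts True, so the formula holds.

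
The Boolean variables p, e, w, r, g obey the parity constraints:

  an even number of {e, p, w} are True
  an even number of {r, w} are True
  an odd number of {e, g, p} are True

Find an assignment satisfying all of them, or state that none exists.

p = True; e = True; w = False; r = False; g = True

{e, p, w}: 2 true → even ✓
{r, w}: 0 true → even ✓
{e, g, p}: 3 true → odd ✓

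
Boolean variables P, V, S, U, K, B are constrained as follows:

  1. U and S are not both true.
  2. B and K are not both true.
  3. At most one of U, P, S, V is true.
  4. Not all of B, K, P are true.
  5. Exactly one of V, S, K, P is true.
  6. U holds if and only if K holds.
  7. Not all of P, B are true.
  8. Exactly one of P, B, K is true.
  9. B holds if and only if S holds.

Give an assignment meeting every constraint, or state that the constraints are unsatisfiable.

P = True, V = False, S = False, U = False, K = False, B = False

  (1) U=F, S=F — not both ✓
  (2) B=F, K=F — not both ✓
  (3) {U, P, S, V}: 1 true — at most one ✓
  (4) {B, K, P}: 1/3 true — not all ✓
  (5) {V, S, K, P}: 1 true — exactly one ✓
  (6) U=F, K=F — same ✓
  (7) {P, B}: 1/2 true — not all ✓
  (8) {P, B, K}: 1 true — exactly one ✓
  (9) B=F, S=F — same ✓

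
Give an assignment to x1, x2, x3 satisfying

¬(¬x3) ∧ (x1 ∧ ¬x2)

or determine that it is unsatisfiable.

x1 = True; x2 = False; x3 = True

  ¬(¬x3) = True
    ¬x3 = False
  x1 ∧ ¬x2 = True
    ¬x2 = True
Both conjuncts True, so the formula holds.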